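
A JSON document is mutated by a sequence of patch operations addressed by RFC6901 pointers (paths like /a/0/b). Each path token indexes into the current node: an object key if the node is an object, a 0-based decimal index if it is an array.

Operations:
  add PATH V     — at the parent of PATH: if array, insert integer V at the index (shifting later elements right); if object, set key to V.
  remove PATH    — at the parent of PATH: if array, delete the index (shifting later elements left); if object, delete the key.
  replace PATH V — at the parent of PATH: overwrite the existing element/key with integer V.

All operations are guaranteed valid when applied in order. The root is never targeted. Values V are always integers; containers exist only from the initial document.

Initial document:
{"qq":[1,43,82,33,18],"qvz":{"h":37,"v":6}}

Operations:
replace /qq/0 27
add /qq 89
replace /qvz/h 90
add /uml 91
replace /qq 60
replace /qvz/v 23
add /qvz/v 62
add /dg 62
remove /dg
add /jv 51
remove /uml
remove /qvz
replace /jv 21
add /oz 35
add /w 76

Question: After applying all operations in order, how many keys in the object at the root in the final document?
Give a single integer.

Answer: 4

Derivation:
After op 1 (replace /qq/0 27): {"qq":[27,43,82,33,18],"qvz":{"h":37,"v":6}}
After op 2 (add /qq 89): {"qq":89,"qvz":{"h":37,"v":6}}
After op 3 (replace /qvz/h 90): {"qq":89,"qvz":{"h":90,"v":6}}
After op 4 (add /uml 91): {"qq":89,"qvz":{"h":90,"v":6},"uml":91}
After op 5 (replace /qq 60): {"qq":60,"qvz":{"h":90,"v":6},"uml":91}
After op 6 (replace /qvz/v 23): {"qq":60,"qvz":{"h":90,"v":23},"uml":91}
After op 7 (add /qvz/v 62): {"qq":60,"qvz":{"h":90,"v":62},"uml":91}
After op 8 (add /dg 62): {"dg":62,"qq":60,"qvz":{"h":90,"v":62},"uml":91}
After op 9 (remove /dg): {"qq":60,"qvz":{"h":90,"v":62},"uml":91}
After op 10 (add /jv 51): {"jv":51,"qq":60,"qvz":{"h":90,"v":62},"uml":91}
After op 11 (remove /uml): {"jv":51,"qq":60,"qvz":{"h":90,"v":62}}
After op 12 (remove /qvz): {"jv":51,"qq":60}
After op 13 (replace /jv 21): {"jv":21,"qq":60}
After op 14 (add /oz 35): {"jv":21,"oz":35,"qq":60}
After op 15 (add /w 76): {"jv":21,"oz":35,"qq":60,"w":76}
Size at the root: 4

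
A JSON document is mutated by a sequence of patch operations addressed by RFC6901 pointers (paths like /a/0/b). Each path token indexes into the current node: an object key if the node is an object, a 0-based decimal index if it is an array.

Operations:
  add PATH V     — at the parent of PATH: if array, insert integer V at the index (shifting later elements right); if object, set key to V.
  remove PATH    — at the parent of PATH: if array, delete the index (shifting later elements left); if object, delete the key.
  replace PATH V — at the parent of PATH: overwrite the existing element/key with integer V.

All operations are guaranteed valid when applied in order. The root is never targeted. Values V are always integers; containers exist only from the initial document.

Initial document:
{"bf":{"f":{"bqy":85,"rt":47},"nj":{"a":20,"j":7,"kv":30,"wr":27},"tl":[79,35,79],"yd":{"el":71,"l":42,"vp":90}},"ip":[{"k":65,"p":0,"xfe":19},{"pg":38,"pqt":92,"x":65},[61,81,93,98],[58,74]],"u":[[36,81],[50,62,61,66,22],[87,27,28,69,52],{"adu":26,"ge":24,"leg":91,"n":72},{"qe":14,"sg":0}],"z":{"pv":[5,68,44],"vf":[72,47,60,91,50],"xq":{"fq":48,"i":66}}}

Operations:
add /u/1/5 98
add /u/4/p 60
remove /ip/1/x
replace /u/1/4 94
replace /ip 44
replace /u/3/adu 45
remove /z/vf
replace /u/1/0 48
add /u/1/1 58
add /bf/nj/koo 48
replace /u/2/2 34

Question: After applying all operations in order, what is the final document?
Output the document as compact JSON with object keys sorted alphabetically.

Answer: {"bf":{"f":{"bqy":85,"rt":47},"nj":{"a":20,"j":7,"koo":48,"kv":30,"wr":27},"tl":[79,35,79],"yd":{"el":71,"l":42,"vp":90}},"ip":44,"u":[[36,81],[48,58,62,61,66,94,98],[87,27,34,69,52],{"adu":45,"ge":24,"leg":91,"n":72},{"p":60,"qe":14,"sg":0}],"z":{"pv":[5,68,44],"xq":{"fq":48,"i":66}}}

Derivation:
After op 1 (add /u/1/5 98): {"bf":{"f":{"bqy":85,"rt":47},"nj":{"a":20,"j":7,"kv":30,"wr":27},"tl":[79,35,79],"yd":{"el":71,"l":42,"vp":90}},"ip":[{"k":65,"p":0,"xfe":19},{"pg":38,"pqt":92,"x":65},[61,81,93,98],[58,74]],"u":[[36,81],[50,62,61,66,22,98],[87,27,28,69,52],{"adu":26,"ge":24,"leg":91,"n":72},{"qe":14,"sg":0}],"z":{"pv":[5,68,44],"vf":[72,47,60,91,50],"xq":{"fq":48,"i":66}}}
After op 2 (add /u/4/p 60): {"bf":{"f":{"bqy":85,"rt":47},"nj":{"a":20,"j":7,"kv":30,"wr":27},"tl":[79,35,79],"yd":{"el":71,"l":42,"vp":90}},"ip":[{"k":65,"p":0,"xfe":19},{"pg":38,"pqt":92,"x":65},[61,81,93,98],[58,74]],"u":[[36,81],[50,62,61,66,22,98],[87,27,28,69,52],{"adu":26,"ge":24,"leg":91,"n":72},{"p":60,"qe":14,"sg":0}],"z":{"pv":[5,68,44],"vf":[72,47,60,91,50],"xq":{"fq":48,"i":66}}}
After op 3 (remove /ip/1/x): {"bf":{"f":{"bqy":85,"rt":47},"nj":{"a":20,"j":7,"kv":30,"wr":27},"tl":[79,35,79],"yd":{"el":71,"l":42,"vp":90}},"ip":[{"k":65,"p":0,"xfe":19},{"pg":38,"pqt":92},[61,81,93,98],[58,74]],"u":[[36,81],[50,62,61,66,22,98],[87,27,28,69,52],{"adu":26,"ge":24,"leg":91,"n":72},{"p":60,"qe":14,"sg":0}],"z":{"pv":[5,68,44],"vf":[72,47,60,91,50],"xq":{"fq":48,"i":66}}}
After op 4 (replace /u/1/4 94): {"bf":{"f":{"bqy":85,"rt":47},"nj":{"a":20,"j":7,"kv":30,"wr":27},"tl":[79,35,79],"yd":{"el":71,"l":42,"vp":90}},"ip":[{"k":65,"p":0,"xfe":19},{"pg":38,"pqt":92},[61,81,93,98],[58,74]],"u":[[36,81],[50,62,61,66,94,98],[87,27,28,69,52],{"adu":26,"ge":24,"leg":91,"n":72},{"p":60,"qe":14,"sg":0}],"z":{"pv":[5,68,44],"vf":[72,47,60,91,50],"xq":{"fq":48,"i":66}}}
After op 5 (replace /ip 44): {"bf":{"f":{"bqy":85,"rt":47},"nj":{"a":20,"j":7,"kv":30,"wr":27},"tl":[79,35,79],"yd":{"el":71,"l":42,"vp":90}},"ip":44,"u":[[36,81],[50,62,61,66,94,98],[87,27,28,69,52],{"adu":26,"ge":24,"leg":91,"n":72},{"p":60,"qe":14,"sg":0}],"z":{"pv":[5,68,44],"vf":[72,47,60,91,50],"xq":{"fq":48,"i":66}}}
After op 6 (replace /u/3/adu 45): {"bf":{"f":{"bqy":85,"rt":47},"nj":{"a":20,"j":7,"kv":30,"wr":27},"tl":[79,35,79],"yd":{"el":71,"l":42,"vp":90}},"ip":44,"u":[[36,81],[50,62,61,66,94,98],[87,27,28,69,52],{"adu":45,"ge":24,"leg":91,"n":72},{"p":60,"qe":14,"sg":0}],"z":{"pv":[5,68,44],"vf":[72,47,60,91,50],"xq":{"fq":48,"i":66}}}
After op 7 (remove /z/vf): {"bf":{"f":{"bqy":85,"rt":47},"nj":{"a":20,"j":7,"kv":30,"wr":27},"tl":[79,35,79],"yd":{"el":71,"l":42,"vp":90}},"ip":44,"u":[[36,81],[50,62,61,66,94,98],[87,27,28,69,52],{"adu":45,"ge":24,"leg":91,"n":72},{"p":60,"qe":14,"sg":0}],"z":{"pv":[5,68,44],"xq":{"fq":48,"i":66}}}
After op 8 (replace /u/1/0 48): {"bf":{"f":{"bqy":85,"rt":47},"nj":{"a":20,"j":7,"kv":30,"wr":27},"tl":[79,35,79],"yd":{"el":71,"l":42,"vp":90}},"ip":44,"u":[[36,81],[48,62,61,66,94,98],[87,27,28,69,52],{"adu":45,"ge":24,"leg":91,"n":72},{"p":60,"qe":14,"sg":0}],"z":{"pv":[5,68,44],"xq":{"fq":48,"i":66}}}
After op 9 (add /u/1/1 58): {"bf":{"f":{"bqy":85,"rt":47},"nj":{"a":20,"j":7,"kv":30,"wr":27},"tl":[79,35,79],"yd":{"el":71,"l":42,"vp":90}},"ip":44,"u":[[36,81],[48,58,62,61,66,94,98],[87,27,28,69,52],{"adu":45,"ge":24,"leg":91,"n":72},{"p":60,"qe":14,"sg":0}],"z":{"pv":[5,68,44],"xq":{"fq":48,"i":66}}}
After op 10 (add /bf/nj/koo 48): {"bf":{"f":{"bqy":85,"rt":47},"nj":{"a":20,"j":7,"koo":48,"kv":30,"wr":27},"tl":[79,35,79],"yd":{"el":71,"l":42,"vp":90}},"ip":44,"u":[[36,81],[48,58,62,61,66,94,98],[87,27,28,69,52],{"adu":45,"ge":24,"leg":91,"n":72},{"p":60,"qe":14,"sg":0}],"z":{"pv":[5,68,44],"xq":{"fq":48,"i":66}}}
After op 11 (replace /u/2/2 34): {"bf":{"f":{"bqy":85,"rt":47},"nj":{"a":20,"j":7,"koo":48,"kv":30,"wr":27},"tl":[79,35,79],"yd":{"el":71,"l":42,"vp":90}},"ip":44,"u":[[36,81],[48,58,62,61,66,94,98],[87,27,34,69,52],{"adu":45,"ge":24,"leg":91,"n":72},{"p":60,"qe":14,"sg":0}],"z":{"pv":[5,68,44],"xq":{"fq":48,"i":66}}}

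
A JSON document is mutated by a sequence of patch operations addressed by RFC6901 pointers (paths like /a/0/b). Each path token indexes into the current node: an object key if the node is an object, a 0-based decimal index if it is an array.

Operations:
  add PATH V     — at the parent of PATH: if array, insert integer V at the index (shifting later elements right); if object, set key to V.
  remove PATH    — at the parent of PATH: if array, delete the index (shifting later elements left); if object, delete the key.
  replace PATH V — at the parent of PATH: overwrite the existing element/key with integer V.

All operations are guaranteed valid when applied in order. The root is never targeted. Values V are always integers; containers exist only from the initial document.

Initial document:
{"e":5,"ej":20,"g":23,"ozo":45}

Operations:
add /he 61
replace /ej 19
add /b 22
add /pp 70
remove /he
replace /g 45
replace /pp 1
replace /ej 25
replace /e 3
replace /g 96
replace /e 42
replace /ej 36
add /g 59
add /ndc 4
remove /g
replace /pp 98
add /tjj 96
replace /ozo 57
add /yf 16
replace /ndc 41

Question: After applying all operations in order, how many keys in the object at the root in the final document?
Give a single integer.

After op 1 (add /he 61): {"e":5,"ej":20,"g":23,"he":61,"ozo":45}
After op 2 (replace /ej 19): {"e":5,"ej":19,"g":23,"he":61,"ozo":45}
After op 3 (add /b 22): {"b":22,"e":5,"ej":19,"g":23,"he":61,"ozo":45}
After op 4 (add /pp 70): {"b":22,"e":5,"ej":19,"g":23,"he":61,"ozo":45,"pp":70}
After op 5 (remove /he): {"b":22,"e":5,"ej":19,"g":23,"ozo":45,"pp":70}
After op 6 (replace /g 45): {"b":22,"e":5,"ej":19,"g":45,"ozo":45,"pp":70}
After op 7 (replace /pp 1): {"b":22,"e":5,"ej":19,"g":45,"ozo":45,"pp":1}
After op 8 (replace /ej 25): {"b":22,"e":5,"ej":25,"g":45,"ozo":45,"pp":1}
After op 9 (replace /e 3): {"b":22,"e":3,"ej":25,"g":45,"ozo":45,"pp":1}
After op 10 (replace /g 96): {"b":22,"e":3,"ej":25,"g":96,"ozo":45,"pp":1}
After op 11 (replace /e 42): {"b":22,"e":42,"ej":25,"g":96,"ozo":45,"pp":1}
After op 12 (replace /ej 36): {"b":22,"e":42,"ej":36,"g":96,"ozo":45,"pp":1}
After op 13 (add /g 59): {"b":22,"e":42,"ej":36,"g":59,"ozo":45,"pp":1}
After op 14 (add /ndc 4): {"b":22,"e":42,"ej":36,"g":59,"ndc":4,"ozo":45,"pp":1}
After op 15 (remove /g): {"b":22,"e":42,"ej":36,"ndc":4,"ozo":45,"pp":1}
After op 16 (replace /pp 98): {"b":22,"e":42,"ej":36,"ndc":4,"ozo":45,"pp":98}
After op 17 (add /tjj 96): {"b":22,"e":42,"ej":36,"ndc":4,"ozo":45,"pp":98,"tjj":96}
After op 18 (replace /ozo 57): {"b":22,"e":42,"ej":36,"ndc":4,"ozo":57,"pp":98,"tjj":96}
After op 19 (add /yf 16): {"b":22,"e":42,"ej":36,"ndc":4,"ozo":57,"pp":98,"tjj":96,"yf":16}
After op 20 (replace /ndc 41): {"b":22,"e":42,"ej":36,"ndc":41,"ozo":57,"pp":98,"tjj":96,"yf":16}
Size at the root: 8

Answer: 8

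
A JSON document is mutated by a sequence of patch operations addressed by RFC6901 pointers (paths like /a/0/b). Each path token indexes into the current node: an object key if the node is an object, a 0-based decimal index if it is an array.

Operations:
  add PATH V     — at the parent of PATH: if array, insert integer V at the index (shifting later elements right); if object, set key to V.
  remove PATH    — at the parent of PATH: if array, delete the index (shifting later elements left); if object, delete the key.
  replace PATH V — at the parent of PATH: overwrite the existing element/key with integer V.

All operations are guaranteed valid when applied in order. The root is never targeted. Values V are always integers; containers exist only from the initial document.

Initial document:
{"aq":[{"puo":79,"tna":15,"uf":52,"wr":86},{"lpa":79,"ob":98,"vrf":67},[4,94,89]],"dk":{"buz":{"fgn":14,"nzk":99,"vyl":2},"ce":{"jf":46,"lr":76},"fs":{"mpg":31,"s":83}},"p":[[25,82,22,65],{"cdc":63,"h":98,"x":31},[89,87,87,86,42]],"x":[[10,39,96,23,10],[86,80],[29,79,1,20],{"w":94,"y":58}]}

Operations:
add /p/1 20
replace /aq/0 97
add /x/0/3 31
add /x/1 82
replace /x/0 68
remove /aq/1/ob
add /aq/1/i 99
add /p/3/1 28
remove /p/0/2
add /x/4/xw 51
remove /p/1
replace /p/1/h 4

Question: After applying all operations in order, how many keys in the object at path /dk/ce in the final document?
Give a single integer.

Answer: 2

Derivation:
After op 1 (add /p/1 20): {"aq":[{"puo":79,"tna":15,"uf":52,"wr":86},{"lpa":79,"ob":98,"vrf":67},[4,94,89]],"dk":{"buz":{"fgn":14,"nzk":99,"vyl":2},"ce":{"jf":46,"lr":76},"fs":{"mpg":31,"s":83}},"p":[[25,82,22,65],20,{"cdc":63,"h":98,"x":31},[89,87,87,86,42]],"x":[[10,39,96,23,10],[86,80],[29,79,1,20],{"w":94,"y":58}]}
After op 2 (replace /aq/0 97): {"aq":[97,{"lpa":79,"ob":98,"vrf":67},[4,94,89]],"dk":{"buz":{"fgn":14,"nzk":99,"vyl":2},"ce":{"jf":46,"lr":76},"fs":{"mpg":31,"s":83}},"p":[[25,82,22,65],20,{"cdc":63,"h":98,"x":31},[89,87,87,86,42]],"x":[[10,39,96,23,10],[86,80],[29,79,1,20],{"w":94,"y":58}]}
After op 3 (add /x/0/3 31): {"aq":[97,{"lpa":79,"ob":98,"vrf":67},[4,94,89]],"dk":{"buz":{"fgn":14,"nzk":99,"vyl":2},"ce":{"jf":46,"lr":76},"fs":{"mpg":31,"s":83}},"p":[[25,82,22,65],20,{"cdc":63,"h":98,"x":31},[89,87,87,86,42]],"x":[[10,39,96,31,23,10],[86,80],[29,79,1,20],{"w":94,"y":58}]}
After op 4 (add /x/1 82): {"aq":[97,{"lpa":79,"ob":98,"vrf":67},[4,94,89]],"dk":{"buz":{"fgn":14,"nzk":99,"vyl":2},"ce":{"jf":46,"lr":76},"fs":{"mpg":31,"s":83}},"p":[[25,82,22,65],20,{"cdc":63,"h":98,"x":31},[89,87,87,86,42]],"x":[[10,39,96,31,23,10],82,[86,80],[29,79,1,20],{"w":94,"y":58}]}
After op 5 (replace /x/0 68): {"aq":[97,{"lpa":79,"ob":98,"vrf":67},[4,94,89]],"dk":{"buz":{"fgn":14,"nzk":99,"vyl":2},"ce":{"jf":46,"lr":76},"fs":{"mpg":31,"s":83}},"p":[[25,82,22,65],20,{"cdc":63,"h":98,"x":31},[89,87,87,86,42]],"x":[68,82,[86,80],[29,79,1,20],{"w":94,"y":58}]}
After op 6 (remove /aq/1/ob): {"aq":[97,{"lpa":79,"vrf":67},[4,94,89]],"dk":{"buz":{"fgn":14,"nzk":99,"vyl":2},"ce":{"jf":46,"lr":76},"fs":{"mpg":31,"s":83}},"p":[[25,82,22,65],20,{"cdc":63,"h":98,"x":31},[89,87,87,86,42]],"x":[68,82,[86,80],[29,79,1,20],{"w":94,"y":58}]}
After op 7 (add /aq/1/i 99): {"aq":[97,{"i":99,"lpa":79,"vrf":67},[4,94,89]],"dk":{"buz":{"fgn":14,"nzk":99,"vyl":2},"ce":{"jf":46,"lr":76},"fs":{"mpg":31,"s":83}},"p":[[25,82,22,65],20,{"cdc":63,"h":98,"x":31},[89,87,87,86,42]],"x":[68,82,[86,80],[29,79,1,20],{"w":94,"y":58}]}
After op 8 (add /p/3/1 28): {"aq":[97,{"i":99,"lpa":79,"vrf":67},[4,94,89]],"dk":{"buz":{"fgn":14,"nzk":99,"vyl":2},"ce":{"jf":46,"lr":76},"fs":{"mpg":31,"s":83}},"p":[[25,82,22,65],20,{"cdc":63,"h":98,"x":31},[89,28,87,87,86,42]],"x":[68,82,[86,80],[29,79,1,20],{"w":94,"y":58}]}
After op 9 (remove /p/0/2): {"aq":[97,{"i":99,"lpa":79,"vrf":67},[4,94,89]],"dk":{"buz":{"fgn":14,"nzk":99,"vyl":2},"ce":{"jf":46,"lr":76},"fs":{"mpg":31,"s":83}},"p":[[25,82,65],20,{"cdc":63,"h":98,"x":31},[89,28,87,87,86,42]],"x":[68,82,[86,80],[29,79,1,20],{"w":94,"y":58}]}
After op 10 (add /x/4/xw 51): {"aq":[97,{"i":99,"lpa":79,"vrf":67},[4,94,89]],"dk":{"buz":{"fgn":14,"nzk":99,"vyl":2},"ce":{"jf":46,"lr":76},"fs":{"mpg":31,"s":83}},"p":[[25,82,65],20,{"cdc":63,"h":98,"x":31},[89,28,87,87,86,42]],"x":[68,82,[86,80],[29,79,1,20],{"w":94,"xw":51,"y":58}]}
After op 11 (remove /p/1): {"aq":[97,{"i":99,"lpa":79,"vrf":67},[4,94,89]],"dk":{"buz":{"fgn":14,"nzk":99,"vyl":2},"ce":{"jf":46,"lr":76},"fs":{"mpg":31,"s":83}},"p":[[25,82,65],{"cdc":63,"h":98,"x":31},[89,28,87,87,86,42]],"x":[68,82,[86,80],[29,79,1,20],{"w":94,"xw":51,"y":58}]}
After op 12 (replace /p/1/h 4): {"aq":[97,{"i":99,"lpa":79,"vrf":67},[4,94,89]],"dk":{"buz":{"fgn":14,"nzk":99,"vyl":2},"ce":{"jf":46,"lr":76},"fs":{"mpg":31,"s":83}},"p":[[25,82,65],{"cdc":63,"h":4,"x":31},[89,28,87,87,86,42]],"x":[68,82,[86,80],[29,79,1,20],{"w":94,"xw":51,"y":58}]}
Size at path /dk/ce: 2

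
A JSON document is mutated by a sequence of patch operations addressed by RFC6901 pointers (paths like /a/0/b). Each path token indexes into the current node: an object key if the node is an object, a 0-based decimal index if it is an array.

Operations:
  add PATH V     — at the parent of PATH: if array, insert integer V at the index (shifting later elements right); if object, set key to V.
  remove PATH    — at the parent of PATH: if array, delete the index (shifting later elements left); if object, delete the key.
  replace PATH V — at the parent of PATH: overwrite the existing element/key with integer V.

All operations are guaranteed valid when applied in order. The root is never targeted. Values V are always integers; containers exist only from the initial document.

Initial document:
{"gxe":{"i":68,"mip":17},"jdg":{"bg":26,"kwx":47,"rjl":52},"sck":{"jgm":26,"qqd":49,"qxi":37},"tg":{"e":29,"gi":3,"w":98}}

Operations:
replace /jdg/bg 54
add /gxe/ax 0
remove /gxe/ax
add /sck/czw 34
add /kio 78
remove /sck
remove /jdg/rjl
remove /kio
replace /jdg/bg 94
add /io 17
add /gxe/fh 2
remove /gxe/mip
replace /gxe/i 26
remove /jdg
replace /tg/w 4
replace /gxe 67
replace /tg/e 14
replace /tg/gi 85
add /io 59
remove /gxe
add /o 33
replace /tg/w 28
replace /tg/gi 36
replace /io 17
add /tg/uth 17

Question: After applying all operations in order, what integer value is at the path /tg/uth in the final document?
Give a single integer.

Answer: 17

Derivation:
After op 1 (replace /jdg/bg 54): {"gxe":{"i":68,"mip":17},"jdg":{"bg":54,"kwx":47,"rjl":52},"sck":{"jgm":26,"qqd":49,"qxi":37},"tg":{"e":29,"gi":3,"w":98}}
After op 2 (add /gxe/ax 0): {"gxe":{"ax":0,"i":68,"mip":17},"jdg":{"bg":54,"kwx":47,"rjl":52},"sck":{"jgm":26,"qqd":49,"qxi":37},"tg":{"e":29,"gi":3,"w":98}}
After op 3 (remove /gxe/ax): {"gxe":{"i":68,"mip":17},"jdg":{"bg":54,"kwx":47,"rjl":52},"sck":{"jgm":26,"qqd":49,"qxi":37},"tg":{"e":29,"gi":3,"w":98}}
After op 4 (add /sck/czw 34): {"gxe":{"i":68,"mip":17},"jdg":{"bg":54,"kwx":47,"rjl":52},"sck":{"czw":34,"jgm":26,"qqd":49,"qxi":37},"tg":{"e":29,"gi":3,"w":98}}
After op 5 (add /kio 78): {"gxe":{"i":68,"mip":17},"jdg":{"bg":54,"kwx":47,"rjl":52},"kio":78,"sck":{"czw":34,"jgm":26,"qqd":49,"qxi":37},"tg":{"e":29,"gi":3,"w":98}}
After op 6 (remove /sck): {"gxe":{"i":68,"mip":17},"jdg":{"bg":54,"kwx":47,"rjl":52},"kio":78,"tg":{"e":29,"gi":3,"w":98}}
After op 7 (remove /jdg/rjl): {"gxe":{"i":68,"mip":17},"jdg":{"bg":54,"kwx":47},"kio":78,"tg":{"e":29,"gi":3,"w":98}}
After op 8 (remove /kio): {"gxe":{"i":68,"mip":17},"jdg":{"bg":54,"kwx":47},"tg":{"e":29,"gi":3,"w":98}}
After op 9 (replace /jdg/bg 94): {"gxe":{"i":68,"mip":17},"jdg":{"bg":94,"kwx":47},"tg":{"e":29,"gi":3,"w":98}}
After op 10 (add /io 17): {"gxe":{"i":68,"mip":17},"io":17,"jdg":{"bg":94,"kwx":47},"tg":{"e":29,"gi":3,"w":98}}
After op 11 (add /gxe/fh 2): {"gxe":{"fh":2,"i":68,"mip":17},"io":17,"jdg":{"bg":94,"kwx":47},"tg":{"e":29,"gi":3,"w":98}}
After op 12 (remove /gxe/mip): {"gxe":{"fh":2,"i":68},"io":17,"jdg":{"bg":94,"kwx":47},"tg":{"e":29,"gi":3,"w":98}}
After op 13 (replace /gxe/i 26): {"gxe":{"fh":2,"i":26},"io":17,"jdg":{"bg":94,"kwx":47},"tg":{"e":29,"gi":3,"w":98}}
After op 14 (remove /jdg): {"gxe":{"fh":2,"i":26},"io":17,"tg":{"e":29,"gi":3,"w":98}}
After op 15 (replace /tg/w 4): {"gxe":{"fh":2,"i":26},"io":17,"tg":{"e":29,"gi":3,"w":4}}
After op 16 (replace /gxe 67): {"gxe":67,"io":17,"tg":{"e":29,"gi":3,"w":4}}
After op 17 (replace /tg/e 14): {"gxe":67,"io":17,"tg":{"e":14,"gi":3,"w":4}}
After op 18 (replace /tg/gi 85): {"gxe":67,"io":17,"tg":{"e":14,"gi":85,"w":4}}
After op 19 (add /io 59): {"gxe":67,"io":59,"tg":{"e":14,"gi":85,"w":4}}
After op 20 (remove /gxe): {"io":59,"tg":{"e":14,"gi":85,"w":4}}
After op 21 (add /o 33): {"io":59,"o":33,"tg":{"e":14,"gi":85,"w":4}}
After op 22 (replace /tg/w 28): {"io":59,"o":33,"tg":{"e":14,"gi":85,"w":28}}
After op 23 (replace /tg/gi 36): {"io":59,"o":33,"tg":{"e":14,"gi":36,"w":28}}
After op 24 (replace /io 17): {"io":17,"o":33,"tg":{"e":14,"gi":36,"w":28}}
After op 25 (add /tg/uth 17): {"io":17,"o":33,"tg":{"e":14,"gi":36,"uth":17,"w":28}}
Value at /tg/uth: 17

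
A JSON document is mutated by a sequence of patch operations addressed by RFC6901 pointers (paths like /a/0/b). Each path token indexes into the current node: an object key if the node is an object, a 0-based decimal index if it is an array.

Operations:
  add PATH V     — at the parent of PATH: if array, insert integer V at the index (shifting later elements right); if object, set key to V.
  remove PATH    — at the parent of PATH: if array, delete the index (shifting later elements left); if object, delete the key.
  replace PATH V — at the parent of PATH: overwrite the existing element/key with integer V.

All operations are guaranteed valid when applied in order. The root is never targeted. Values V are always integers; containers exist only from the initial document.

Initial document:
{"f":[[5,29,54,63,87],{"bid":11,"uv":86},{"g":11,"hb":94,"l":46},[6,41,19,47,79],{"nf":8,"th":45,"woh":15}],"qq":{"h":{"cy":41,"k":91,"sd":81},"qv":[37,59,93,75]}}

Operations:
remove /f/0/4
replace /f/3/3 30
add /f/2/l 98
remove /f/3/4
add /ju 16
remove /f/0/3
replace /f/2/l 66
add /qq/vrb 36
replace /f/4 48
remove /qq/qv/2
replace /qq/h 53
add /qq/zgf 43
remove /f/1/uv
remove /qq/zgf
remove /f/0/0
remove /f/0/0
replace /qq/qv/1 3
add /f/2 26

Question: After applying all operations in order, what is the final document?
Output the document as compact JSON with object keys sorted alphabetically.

After op 1 (remove /f/0/4): {"f":[[5,29,54,63],{"bid":11,"uv":86},{"g":11,"hb":94,"l":46},[6,41,19,47,79],{"nf":8,"th":45,"woh":15}],"qq":{"h":{"cy":41,"k":91,"sd":81},"qv":[37,59,93,75]}}
After op 2 (replace /f/3/3 30): {"f":[[5,29,54,63],{"bid":11,"uv":86},{"g":11,"hb":94,"l":46},[6,41,19,30,79],{"nf":8,"th":45,"woh":15}],"qq":{"h":{"cy":41,"k":91,"sd":81},"qv":[37,59,93,75]}}
After op 3 (add /f/2/l 98): {"f":[[5,29,54,63],{"bid":11,"uv":86},{"g":11,"hb":94,"l":98},[6,41,19,30,79],{"nf":8,"th":45,"woh":15}],"qq":{"h":{"cy":41,"k":91,"sd":81},"qv":[37,59,93,75]}}
After op 4 (remove /f/3/4): {"f":[[5,29,54,63],{"bid":11,"uv":86},{"g":11,"hb":94,"l":98},[6,41,19,30],{"nf":8,"th":45,"woh":15}],"qq":{"h":{"cy":41,"k":91,"sd":81},"qv":[37,59,93,75]}}
After op 5 (add /ju 16): {"f":[[5,29,54,63],{"bid":11,"uv":86},{"g":11,"hb":94,"l":98},[6,41,19,30],{"nf":8,"th":45,"woh":15}],"ju":16,"qq":{"h":{"cy":41,"k":91,"sd":81},"qv":[37,59,93,75]}}
After op 6 (remove /f/0/3): {"f":[[5,29,54],{"bid":11,"uv":86},{"g":11,"hb":94,"l":98},[6,41,19,30],{"nf":8,"th":45,"woh":15}],"ju":16,"qq":{"h":{"cy":41,"k":91,"sd":81},"qv":[37,59,93,75]}}
After op 7 (replace /f/2/l 66): {"f":[[5,29,54],{"bid":11,"uv":86},{"g":11,"hb":94,"l":66},[6,41,19,30],{"nf":8,"th":45,"woh":15}],"ju":16,"qq":{"h":{"cy":41,"k":91,"sd":81},"qv":[37,59,93,75]}}
After op 8 (add /qq/vrb 36): {"f":[[5,29,54],{"bid":11,"uv":86},{"g":11,"hb":94,"l":66},[6,41,19,30],{"nf":8,"th":45,"woh":15}],"ju":16,"qq":{"h":{"cy":41,"k":91,"sd":81},"qv":[37,59,93,75],"vrb":36}}
After op 9 (replace /f/4 48): {"f":[[5,29,54],{"bid":11,"uv":86},{"g":11,"hb":94,"l":66},[6,41,19,30],48],"ju":16,"qq":{"h":{"cy":41,"k":91,"sd":81},"qv":[37,59,93,75],"vrb":36}}
After op 10 (remove /qq/qv/2): {"f":[[5,29,54],{"bid":11,"uv":86},{"g":11,"hb":94,"l":66},[6,41,19,30],48],"ju":16,"qq":{"h":{"cy":41,"k":91,"sd":81},"qv":[37,59,75],"vrb":36}}
After op 11 (replace /qq/h 53): {"f":[[5,29,54],{"bid":11,"uv":86},{"g":11,"hb":94,"l":66},[6,41,19,30],48],"ju":16,"qq":{"h":53,"qv":[37,59,75],"vrb":36}}
After op 12 (add /qq/zgf 43): {"f":[[5,29,54],{"bid":11,"uv":86},{"g":11,"hb":94,"l":66},[6,41,19,30],48],"ju":16,"qq":{"h":53,"qv":[37,59,75],"vrb":36,"zgf":43}}
After op 13 (remove /f/1/uv): {"f":[[5,29,54],{"bid":11},{"g":11,"hb":94,"l":66},[6,41,19,30],48],"ju":16,"qq":{"h":53,"qv":[37,59,75],"vrb":36,"zgf":43}}
After op 14 (remove /qq/zgf): {"f":[[5,29,54],{"bid":11},{"g":11,"hb":94,"l":66},[6,41,19,30],48],"ju":16,"qq":{"h":53,"qv":[37,59,75],"vrb":36}}
After op 15 (remove /f/0/0): {"f":[[29,54],{"bid":11},{"g":11,"hb":94,"l":66},[6,41,19,30],48],"ju":16,"qq":{"h":53,"qv":[37,59,75],"vrb":36}}
After op 16 (remove /f/0/0): {"f":[[54],{"bid":11},{"g":11,"hb":94,"l":66},[6,41,19,30],48],"ju":16,"qq":{"h":53,"qv":[37,59,75],"vrb":36}}
After op 17 (replace /qq/qv/1 3): {"f":[[54],{"bid":11},{"g":11,"hb":94,"l":66},[6,41,19,30],48],"ju":16,"qq":{"h":53,"qv":[37,3,75],"vrb":36}}
After op 18 (add /f/2 26): {"f":[[54],{"bid":11},26,{"g":11,"hb":94,"l":66},[6,41,19,30],48],"ju":16,"qq":{"h":53,"qv":[37,3,75],"vrb":36}}

Answer: {"f":[[54],{"bid":11},26,{"g":11,"hb":94,"l":66},[6,41,19,30],48],"ju":16,"qq":{"h":53,"qv":[37,3,75],"vrb":36}}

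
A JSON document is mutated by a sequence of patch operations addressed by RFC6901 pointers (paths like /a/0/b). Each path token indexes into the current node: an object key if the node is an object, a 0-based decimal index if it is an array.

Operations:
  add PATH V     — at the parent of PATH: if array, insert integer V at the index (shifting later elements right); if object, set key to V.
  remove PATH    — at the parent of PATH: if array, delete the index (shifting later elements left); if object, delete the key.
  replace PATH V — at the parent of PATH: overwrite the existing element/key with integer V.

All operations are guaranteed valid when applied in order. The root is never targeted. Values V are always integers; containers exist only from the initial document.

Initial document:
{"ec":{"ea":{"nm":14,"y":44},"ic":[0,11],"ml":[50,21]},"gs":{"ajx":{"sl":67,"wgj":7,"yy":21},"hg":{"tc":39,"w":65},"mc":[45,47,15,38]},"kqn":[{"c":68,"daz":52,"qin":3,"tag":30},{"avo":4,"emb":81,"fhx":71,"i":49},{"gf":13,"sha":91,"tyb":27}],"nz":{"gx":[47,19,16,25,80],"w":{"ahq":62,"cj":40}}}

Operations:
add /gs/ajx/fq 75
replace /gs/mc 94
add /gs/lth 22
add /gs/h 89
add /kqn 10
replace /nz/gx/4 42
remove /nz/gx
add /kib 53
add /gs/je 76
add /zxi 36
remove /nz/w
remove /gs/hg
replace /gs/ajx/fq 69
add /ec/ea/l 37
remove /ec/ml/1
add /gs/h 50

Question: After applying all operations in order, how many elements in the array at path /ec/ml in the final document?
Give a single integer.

Answer: 1

Derivation:
After op 1 (add /gs/ajx/fq 75): {"ec":{"ea":{"nm":14,"y":44},"ic":[0,11],"ml":[50,21]},"gs":{"ajx":{"fq":75,"sl":67,"wgj":7,"yy":21},"hg":{"tc":39,"w":65},"mc":[45,47,15,38]},"kqn":[{"c":68,"daz":52,"qin":3,"tag":30},{"avo":4,"emb":81,"fhx":71,"i":49},{"gf":13,"sha":91,"tyb":27}],"nz":{"gx":[47,19,16,25,80],"w":{"ahq":62,"cj":40}}}
After op 2 (replace /gs/mc 94): {"ec":{"ea":{"nm":14,"y":44},"ic":[0,11],"ml":[50,21]},"gs":{"ajx":{"fq":75,"sl":67,"wgj":7,"yy":21},"hg":{"tc":39,"w":65},"mc":94},"kqn":[{"c":68,"daz":52,"qin":3,"tag":30},{"avo":4,"emb":81,"fhx":71,"i":49},{"gf":13,"sha":91,"tyb":27}],"nz":{"gx":[47,19,16,25,80],"w":{"ahq":62,"cj":40}}}
After op 3 (add /gs/lth 22): {"ec":{"ea":{"nm":14,"y":44},"ic":[0,11],"ml":[50,21]},"gs":{"ajx":{"fq":75,"sl":67,"wgj":7,"yy":21},"hg":{"tc":39,"w":65},"lth":22,"mc":94},"kqn":[{"c":68,"daz":52,"qin":3,"tag":30},{"avo":4,"emb":81,"fhx":71,"i":49},{"gf":13,"sha":91,"tyb":27}],"nz":{"gx":[47,19,16,25,80],"w":{"ahq":62,"cj":40}}}
After op 4 (add /gs/h 89): {"ec":{"ea":{"nm":14,"y":44},"ic":[0,11],"ml":[50,21]},"gs":{"ajx":{"fq":75,"sl":67,"wgj":7,"yy":21},"h":89,"hg":{"tc":39,"w":65},"lth":22,"mc":94},"kqn":[{"c":68,"daz":52,"qin":3,"tag":30},{"avo":4,"emb":81,"fhx":71,"i":49},{"gf":13,"sha":91,"tyb":27}],"nz":{"gx":[47,19,16,25,80],"w":{"ahq":62,"cj":40}}}
After op 5 (add /kqn 10): {"ec":{"ea":{"nm":14,"y":44},"ic":[0,11],"ml":[50,21]},"gs":{"ajx":{"fq":75,"sl":67,"wgj":7,"yy":21},"h":89,"hg":{"tc":39,"w":65},"lth":22,"mc":94},"kqn":10,"nz":{"gx":[47,19,16,25,80],"w":{"ahq":62,"cj":40}}}
After op 6 (replace /nz/gx/4 42): {"ec":{"ea":{"nm":14,"y":44},"ic":[0,11],"ml":[50,21]},"gs":{"ajx":{"fq":75,"sl":67,"wgj":7,"yy":21},"h":89,"hg":{"tc":39,"w":65},"lth":22,"mc":94},"kqn":10,"nz":{"gx":[47,19,16,25,42],"w":{"ahq":62,"cj":40}}}
After op 7 (remove /nz/gx): {"ec":{"ea":{"nm":14,"y":44},"ic":[0,11],"ml":[50,21]},"gs":{"ajx":{"fq":75,"sl":67,"wgj":7,"yy":21},"h":89,"hg":{"tc":39,"w":65},"lth":22,"mc":94},"kqn":10,"nz":{"w":{"ahq":62,"cj":40}}}
After op 8 (add /kib 53): {"ec":{"ea":{"nm":14,"y":44},"ic":[0,11],"ml":[50,21]},"gs":{"ajx":{"fq":75,"sl":67,"wgj":7,"yy":21},"h":89,"hg":{"tc":39,"w":65},"lth":22,"mc":94},"kib":53,"kqn":10,"nz":{"w":{"ahq":62,"cj":40}}}
After op 9 (add /gs/je 76): {"ec":{"ea":{"nm":14,"y":44},"ic":[0,11],"ml":[50,21]},"gs":{"ajx":{"fq":75,"sl":67,"wgj":7,"yy":21},"h":89,"hg":{"tc":39,"w":65},"je":76,"lth":22,"mc":94},"kib":53,"kqn":10,"nz":{"w":{"ahq":62,"cj":40}}}
After op 10 (add /zxi 36): {"ec":{"ea":{"nm":14,"y":44},"ic":[0,11],"ml":[50,21]},"gs":{"ajx":{"fq":75,"sl":67,"wgj":7,"yy":21},"h":89,"hg":{"tc":39,"w":65},"je":76,"lth":22,"mc":94},"kib":53,"kqn":10,"nz":{"w":{"ahq":62,"cj":40}},"zxi":36}
After op 11 (remove /nz/w): {"ec":{"ea":{"nm":14,"y":44},"ic":[0,11],"ml":[50,21]},"gs":{"ajx":{"fq":75,"sl":67,"wgj":7,"yy":21},"h":89,"hg":{"tc":39,"w":65},"je":76,"lth":22,"mc":94},"kib":53,"kqn":10,"nz":{},"zxi":36}
After op 12 (remove /gs/hg): {"ec":{"ea":{"nm":14,"y":44},"ic":[0,11],"ml":[50,21]},"gs":{"ajx":{"fq":75,"sl":67,"wgj":7,"yy":21},"h":89,"je":76,"lth":22,"mc":94},"kib":53,"kqn":10,"nz":{},"zxi":36}
After op 13 (replace /gs/ajx/fq 69): {"ec":{"ea":{"nm":14,"y":44},"ic":[0,11],"ml":[50,21]},"gs":{"ajx":{"fq":69,"sl":67,"wgj":7,"yy":21},"h":89,"je":76,"lth":22,"mc":94},"kib":53,"kqn":10,"nz":{},"zxi":36}
After op 14 (add /ec/ea/l 37): {"ec":{"ea":{"l":37,"nm":14,"y":44},"ic":[0,11],"ml":[50,21]},"gs":{"ajx":{"fq":69,"sl":67,"wgj":7,"yy":21},"h":89,"je":76,"lth":22,"mc":94},"kib":53,"kqn":10,"nz":{},"zxi":36}
After op 15 (remove /ec/ml/1): {"ec":{"ea":{"l":37,"nm":14,"y":44},"ic":[0,11],"ml":[50]},"gs":{"ajx":{"fq":69,"sl":67,"wgj":7,"yy":21},"h":89,"je":76,"lth":22,"mc":94},"kib":53,"kqn":10,"nz":{},"zxi":36}
After op 16 (add /gs/h 50): {"ec":{"ea":{"l":37,"nm":14,"y":44},"ic":[0,11],"ml":[50]},"gs":{"ajx":{"fq":69,"sl":67,"wgj":7,"yy":21},"h":50,"je":76,"lth":22,"mc":94},"kib":53,"kqn":10,"nz":{},"zxi":36}
Size at path /ec/ml: 1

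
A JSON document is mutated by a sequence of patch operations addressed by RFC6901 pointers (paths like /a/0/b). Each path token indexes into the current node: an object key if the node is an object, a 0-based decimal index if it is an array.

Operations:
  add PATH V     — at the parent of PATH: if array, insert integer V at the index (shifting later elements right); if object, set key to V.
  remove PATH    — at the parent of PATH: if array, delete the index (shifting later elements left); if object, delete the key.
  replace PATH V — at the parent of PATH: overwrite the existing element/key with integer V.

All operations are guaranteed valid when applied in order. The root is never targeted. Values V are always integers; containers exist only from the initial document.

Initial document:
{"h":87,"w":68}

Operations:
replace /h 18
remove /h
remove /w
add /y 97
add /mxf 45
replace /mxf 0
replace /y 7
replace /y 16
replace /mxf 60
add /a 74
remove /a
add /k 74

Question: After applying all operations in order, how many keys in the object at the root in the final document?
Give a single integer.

After op 1 (replace /h 18): {"h":18,"w":68}
After op 2 (remove /h): {"w":68}
After op 3 (remove /w): {}
After op 4 (add /y 97): {"y":97}
After op 5 (add /mxf 45): {"mxf":45,"y":97}
After op 6 (replace /mxf 0): {"mxf":0,"y":97}
After op 7 (replace /y 7): {"mxf":0,"y":7}
After op 8 (replace /y 16): {"mxf":0,"y":16}
After op 9 (replace /mxf 60): {"mxf":60,"y":16}
After op 10 (add /a 74): {"a":74,"mxf":60,"y":16}
After op 11 (remove /a): {"mxf":60,"y":16}
After op 12 (add /k 74): {"k":74,"mxf":60,"y":16}
Size at the root: 3

Answer: 3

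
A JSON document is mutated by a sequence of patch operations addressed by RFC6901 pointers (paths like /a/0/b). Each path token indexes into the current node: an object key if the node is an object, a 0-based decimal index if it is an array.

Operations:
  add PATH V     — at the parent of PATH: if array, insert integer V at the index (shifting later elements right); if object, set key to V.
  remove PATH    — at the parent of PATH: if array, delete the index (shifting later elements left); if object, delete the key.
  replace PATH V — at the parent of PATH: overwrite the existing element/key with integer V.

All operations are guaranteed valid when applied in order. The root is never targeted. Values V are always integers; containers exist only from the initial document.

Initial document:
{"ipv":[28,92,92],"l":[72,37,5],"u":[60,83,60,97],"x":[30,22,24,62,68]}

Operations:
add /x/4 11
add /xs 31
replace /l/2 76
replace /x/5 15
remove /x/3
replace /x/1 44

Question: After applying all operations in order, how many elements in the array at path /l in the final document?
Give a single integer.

Answer: 3

Derivation:
After op 1 (add /x/4 11): {"ipv":[28,92,92],"l":[72,37,5],"u":[60,83,60,97],"x":[30,22,24,62,11,68]}
After op 2 (add /xs 31): {"ipv":[28,92,92],"l":[72,37,5],"u":[60,83,60,97],"x":[30,22,24,62,11,68],"xs":31}
After op 3 (replace /l/2 76): {"ipv":[28,92,92],"l":[72,37,76],"u":[60,83,60,97],"x":[30,22,24,62,11,68],"xs":31}
After op 4 (replace /x/5 15): {"ipv":[28,92,92],"l":[72,37,76],"u":[60,83,60,97],"x":[30,22,24,62,11,15],"xs":31}
After op 5 (remove /x/3): {"ipv":[28,92,92],"l":[72,37,76],"u":[60,83,60,97],"x":[30,22,24,11,15],"xs":31}
After op 6 (replace /x/1 44): {"ipv":[28,92,92],"l":[72,37,76],"u":[60,83,60,97],"x":[30,44,24,11,15],"xs":31}
Size at path /l: 3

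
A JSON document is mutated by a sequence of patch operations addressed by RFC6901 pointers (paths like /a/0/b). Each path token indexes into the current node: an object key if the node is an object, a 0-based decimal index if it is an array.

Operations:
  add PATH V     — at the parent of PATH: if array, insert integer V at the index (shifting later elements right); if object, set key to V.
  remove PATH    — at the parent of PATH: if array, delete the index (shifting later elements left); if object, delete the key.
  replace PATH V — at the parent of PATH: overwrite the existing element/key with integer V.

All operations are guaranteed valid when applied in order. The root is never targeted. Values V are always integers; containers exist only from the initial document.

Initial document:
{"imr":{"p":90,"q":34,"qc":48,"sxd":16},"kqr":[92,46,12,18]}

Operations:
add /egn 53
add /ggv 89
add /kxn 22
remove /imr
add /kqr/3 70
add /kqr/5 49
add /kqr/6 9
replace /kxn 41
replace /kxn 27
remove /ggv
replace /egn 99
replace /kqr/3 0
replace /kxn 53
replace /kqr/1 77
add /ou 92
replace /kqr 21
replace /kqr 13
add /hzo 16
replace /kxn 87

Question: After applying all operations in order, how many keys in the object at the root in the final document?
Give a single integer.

Answer: 5

Derivation:
After op 1 (add /egn 53): {"egn":53,"imr":{"p":90,"q":34,"qc":48,"sxd":16},"kqr":[92,46,12,18]}
After op 2 (add /ggv 89): {"egn":53,"ggv":89,"imr":{"p":90,"q":34,"qc":48,"sxd":16},"kqr":[92,46,12,18]}
After op 3 (add /kxn 22): {"egn":53,"ggv":89,"imr":{"p":90,"q":34,"qc":48,"sxd":16},"kqr":[92,46,12,18],"kxn":22}
After op 4 (remove /imr): {"egn":53,"ggv":89,"kqr":[92,46,12,18],"kxn":22}
After op 5 (add /kqr/3 70): {"egn":53,"ggv":89,"kqr":[92,46,12,70,18],"kxn":22}
After op 6 (add /kqr/5 49): {"egn":53,"ggv":89,"kqr":[92,46,12,70,18,49],"kxn":22}
After op 7 (add /kqr/6 9): {"egn":53,"ggv":89,"kqr":[92,46,12,70,18,49,9],"kxn":22}
After op 8 (replace /kxn 41): {"egn":53,"ggv":89,"kqr":[92,46,12,70,18,49,9],"kxn":41}
After op 9 (replace /kxn 27): {"egn":53,"ggv":89,"kqr":[92,46,12,70,18,49,9],"kxn":27}
After op 10 (remove /ggv): {"egn":53,"kqr":[92,46,12,70,18,49,9],"kxn":27}
After op 11 (replace /egn 99): {"egn":99,"kqr":[92,46,12,70,18,49,9],"kxn":27}
After op 12 (replace /kqr/3 0): {"egn":99,"kqr":[92,46,12,0,18,49,9],"kxn":27}
After op 13 (replace /kxn 53): {"egn":99,"kqr":[92,46,12,0,18,49,9],"kxn":53}
After op 14 (replace /kqr/1 77): {"egn":99,"kqr":[92,77,12,0,18,49,9],"kxn":53}
After op 15 (add /ou 92): {"egn":99,"kqr":[92,77,12,0,18,49,9],"kxn":53,"ou":92}
After op 16 (replace /kqr 21): {"egn":99,"kqr":21,"kxn":53,"ou":92}
After op 17 (replace /kqr 13): {"egn":99,"kqr":13,"kxn":53,"ou":92}
After op 18 (add /hzo 16): {"egn":99,"hzo":16,"kqr":13,"kxn":53,"ou":92}
After op 19 (replace /kxn 87): {"egn":99,"hzo":16,"kqr":13,"kxn":87,"ou":92}
Size at the root: 5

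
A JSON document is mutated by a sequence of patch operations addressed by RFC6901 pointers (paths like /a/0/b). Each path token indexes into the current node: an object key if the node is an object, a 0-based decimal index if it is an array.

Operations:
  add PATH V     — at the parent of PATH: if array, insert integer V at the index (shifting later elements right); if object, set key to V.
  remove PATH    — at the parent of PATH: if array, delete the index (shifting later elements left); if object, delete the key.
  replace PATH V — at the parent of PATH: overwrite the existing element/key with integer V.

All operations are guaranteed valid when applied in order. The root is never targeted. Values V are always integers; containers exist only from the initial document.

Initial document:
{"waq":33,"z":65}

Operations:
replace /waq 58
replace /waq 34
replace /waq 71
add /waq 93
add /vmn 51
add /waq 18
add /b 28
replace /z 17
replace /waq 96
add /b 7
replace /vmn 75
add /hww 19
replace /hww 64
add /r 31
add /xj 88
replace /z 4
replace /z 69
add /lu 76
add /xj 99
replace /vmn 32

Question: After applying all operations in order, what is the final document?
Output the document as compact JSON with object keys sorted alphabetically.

Answer: {"b":7,"hww":64,"lu":76,"r":31,"vmn":32,"waq":96,"xj":99,"z":69}

Derivation:
After op 1 (replace /waq 58): {"waq":58,"z":65}
After op 2 (replace /waq 34): {"waq":34,"z":65}
After op 3 (replace /waq 71): {"waq":71,"z":65}
After op 4 (add /waq 93): {"waq":93,"z":65}
After op 5 (add /vmn 51): {"vmn":51,"waq":93,"z":65}
After op 6 (add /waq 18): {"vmn":51,"waq":18,"z":65}
After op 7 (add /b 28): {"b":28,"vmn":51,"waq":18,"z":65}
After op 8 (replace /z 17): {"b":28,"vmn":51,"waq":18,"z":17}
After op 9 (replace /waq 96): {"b":28,"vmn":51,"waq":96,"z":17}
After op 10 (add /b 7): {"b":7,"vmn":51,"waq":96,"z":17}
After op 11 (replace /vmn 75): {"b":7,"vmn":75,"waq":96,"z":17}
After op 12 (add /hww 19): {"b":7,"hww":19,"vmn":75,"waq":96,"z":17}
After op 13 (replace /hww 64): {"b":7,"hww":64,"vmn":75,"waq":96,"z":17}
After op 14 (add /r 31): {"b":7,"hww":64,"r":31,"vmn":75,"waq":96,"z":17}
After op 15 (add /xj 88): {"b":7,"hww":64,"r":31,"vmn":75,"waq":96,"xj":88,"z":17}
After op 16 (replace /z 4): {"b":7,"hww":64,"r":31,"vmn":75,"waq":96,"xj":88,"z":4}
After op 17 (replace /z 69): {"b":7,"hww":64,"r":31,"vmn":75,"waq":96,"xj":88,"z":69}
After op 18 (add /lu 76): {"b":7,"hww":64,"lu":76,"r":31,"vmn":75,"waq":96,"xj":88,"z":69}
After op 19 (add /xj 99): {"b":7,"hww":64,"lu":76,"r":31,"vmn":75,"waq":96,"xj":99,"z":69}
After op 20 (replace /vmn 32): {"b":7,"hww":64,"lu":76,"r":31,"vmn":32,"waq":96,"xj":99,"z":69}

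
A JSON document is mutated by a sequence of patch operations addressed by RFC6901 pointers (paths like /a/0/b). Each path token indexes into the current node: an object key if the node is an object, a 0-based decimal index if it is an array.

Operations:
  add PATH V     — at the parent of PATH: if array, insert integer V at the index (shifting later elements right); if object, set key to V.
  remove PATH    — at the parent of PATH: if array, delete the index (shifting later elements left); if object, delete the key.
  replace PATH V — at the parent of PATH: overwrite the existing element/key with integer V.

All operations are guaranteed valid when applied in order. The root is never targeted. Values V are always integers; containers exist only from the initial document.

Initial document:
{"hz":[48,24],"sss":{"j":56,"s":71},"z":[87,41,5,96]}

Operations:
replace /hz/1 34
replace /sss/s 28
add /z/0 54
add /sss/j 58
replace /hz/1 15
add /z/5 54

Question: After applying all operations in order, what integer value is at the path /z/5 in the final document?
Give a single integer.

Answer: 54

Derivation:
After op 1 (replace /hz/1 34): {"hz":[48,34],"sss":{"j":56,"s":71},"z":[87,41,5,96]}
After op 2 (replace /sss/s 28): {"hz":[48,34],"sss":{"j":56,"s":28},"z":[87,41,5,96]}
After op 3 (add /z/0 54): {"hz":[48,34],"sss":{"j":56,"s":28},"z":[54,87,41,5,96]}
After op 4 (add /sss/j 58): {"hz":[48,34],"sss":{"j":58,"s":28},"z":[54,87,41,5,96]}
After op 5 (replace /hz/1 15): {"hz":[48,15],"sss":{"j":58,"s":28},"z":[54,87,41,5,96]}
After op 6 (add /z/5 54): {"hz":[48,15],"sss":{"j":58,"s":28},"z":[54,87,41,5,96,54]}
Value at /z/5: 54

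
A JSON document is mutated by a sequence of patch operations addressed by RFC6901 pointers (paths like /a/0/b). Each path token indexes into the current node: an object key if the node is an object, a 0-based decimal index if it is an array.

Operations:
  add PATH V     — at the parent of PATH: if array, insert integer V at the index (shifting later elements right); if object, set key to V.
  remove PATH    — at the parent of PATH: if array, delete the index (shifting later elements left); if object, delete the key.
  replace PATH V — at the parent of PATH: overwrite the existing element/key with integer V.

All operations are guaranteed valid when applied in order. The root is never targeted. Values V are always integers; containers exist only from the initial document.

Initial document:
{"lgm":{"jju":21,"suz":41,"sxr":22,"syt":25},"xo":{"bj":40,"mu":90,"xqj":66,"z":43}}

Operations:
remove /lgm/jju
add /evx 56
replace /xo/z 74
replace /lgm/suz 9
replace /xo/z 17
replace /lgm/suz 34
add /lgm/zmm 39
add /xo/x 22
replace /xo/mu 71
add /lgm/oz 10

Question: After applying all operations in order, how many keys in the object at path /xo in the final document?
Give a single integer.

After op 1 (remove /lgm/jju): {"lgm":{"suz":41,"sxr":22,"syt":25},"xo":{"bj":40,"mu":90,"xqj":66,"z":43}}
After op 2 (add /evx 56): {"evx":56,"lgm":{"suz":41,"sxr":22,"syt":25},"xo":{"bj":40,"mu":90,"xqj":66,"z":43}}
After op 3 (replace /xo/z 74): {"evx":56,"lgm":{"suz":41,"sxr":22,"syt":25},"xo":{"bj":40,"mu":90,"xqj":66,"z":74}}
After op 4 (replace /lgm/suz 9): {"evx":56,"lgm":{"suz":9,"sxr":22,"syt":25},"xo":{"bj":40,"mu":90,"xqj":66,"z":74}}
After op 5 (replace /xo/z 17): {"evx":56,"lgm":{"suz":9,"sxr":22,"syt":25},"xo":{"bj":40,"mu":90,"xqj":66,"z":17}}
After op 6 (replace /lgm/suz 34): {"evx":56,"lgm":{"suz":34,"sxr":22,"syt":25},"xo":{"bj":40,"mu":90,"xqj":66,"z":17}}
After op 7 (add /lgm/zmm 39): {"evx":56,"lgm":{"suz":34,"sxr":22,"syt":25,"zmm":39},"xo":{"bj":40,"mu":90,"xqj":66,"z":17}}
After op 8 (add /xo/x 22): {"evx":56,"lgm":{"suz":34,"sxr":22,"syt":25,"zmm":39},"xo":{"bj":40,"mu":90,"x":22,"xqj":66,"z":17}}
After op 9 (replace /xo/mu 71): {"evx":56,"lgm":{"suz":34,"sxr":22,"syt":25,"zmm":39},"xo":{"bj":40,"mu":71,"x":22,"xqj":66,"z":17}}
After op 10 (add /lgm/oz 10): {"evx":56,"lgm":{"oz":10,"suz":34,"sxr":22,"syt":25,"zmm":39},"xo":{"bj":40,"mu":71,"x":22,"xqj":66,"z":17}}
Size at path /xo: 5

Answer: 5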